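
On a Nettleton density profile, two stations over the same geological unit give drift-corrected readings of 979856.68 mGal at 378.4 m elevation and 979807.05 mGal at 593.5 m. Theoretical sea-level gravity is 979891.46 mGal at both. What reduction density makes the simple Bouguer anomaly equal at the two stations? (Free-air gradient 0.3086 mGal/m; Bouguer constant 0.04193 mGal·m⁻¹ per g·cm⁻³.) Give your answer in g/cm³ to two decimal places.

Δg_obs = 979807.05 − 979856.68 = -49.63 mGal over Δh = 593.5 − 378.4 = 215.1 m
Equal Bouguer anomalies ⇒ Δg_obs + (0.3086 − 0.04193ρ)·Δh = 0
0.3086 − 0.04193ρ = −Δg_obs/Δh = 0.23073
ρ = (0.3086 − 0.23073) / 0.04193 = 1.86 g/cm³

1.86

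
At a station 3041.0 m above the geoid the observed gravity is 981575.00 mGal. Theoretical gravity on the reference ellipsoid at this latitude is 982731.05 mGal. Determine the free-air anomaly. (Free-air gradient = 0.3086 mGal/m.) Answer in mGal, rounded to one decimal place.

Free-air correction = 0.3086 × 3041.0 = 938.45 mGal
Free-air anomaly = 981575.00 − 982731.05 + (938.45) = -217.60 mGal

-217.6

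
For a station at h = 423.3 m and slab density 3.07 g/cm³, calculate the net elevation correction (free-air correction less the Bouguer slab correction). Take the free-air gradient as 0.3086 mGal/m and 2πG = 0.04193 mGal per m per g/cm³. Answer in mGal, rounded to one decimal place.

Combined gradient = 0.3086 − 0.04193 × 3.07 = 0.1798749 mGal/m
Combined elevation correction = 0.1798749 × 423.3 = 76.1 mGal

76.1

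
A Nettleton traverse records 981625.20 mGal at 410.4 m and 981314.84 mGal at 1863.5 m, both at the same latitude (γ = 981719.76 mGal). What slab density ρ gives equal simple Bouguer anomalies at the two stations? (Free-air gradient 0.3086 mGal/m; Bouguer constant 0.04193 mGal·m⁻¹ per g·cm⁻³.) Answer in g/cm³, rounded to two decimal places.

Δg_obs = 981314.84 − 981625.20 = -310.36 mGal over Δh = 1863.5 − 410.4 = 1453.1 m
Equal Bouguer anomalies ⇒ Δg_obs + (0.3086 − 0.04193ρ)·Δh = 0
0.3086 − 0.04193ρ = −Δg_obs/Δh = 0.21358
ρ = (0.3086 − 0.21358) / 0.04193 = 2.27 g/cm³

2.27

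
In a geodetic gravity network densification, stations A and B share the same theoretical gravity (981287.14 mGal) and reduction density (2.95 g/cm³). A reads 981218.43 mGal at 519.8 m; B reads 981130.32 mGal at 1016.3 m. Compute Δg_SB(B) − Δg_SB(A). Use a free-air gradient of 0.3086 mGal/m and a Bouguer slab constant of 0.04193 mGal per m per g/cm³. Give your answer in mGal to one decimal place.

3.7

Δg_SB(A) = 981218.43 − 981287.14 + 0.3086×519.8 − 0.04193×2.95×519.8 = 27.40 mGal
Δg_SB(B) = 981130.32 − 981287.14 + 0.3086×1016.3 − 0.04193×2.95×1016.3 = 31.10 mGal
Difference = 31.10 − (27.40) = 3.70 mGal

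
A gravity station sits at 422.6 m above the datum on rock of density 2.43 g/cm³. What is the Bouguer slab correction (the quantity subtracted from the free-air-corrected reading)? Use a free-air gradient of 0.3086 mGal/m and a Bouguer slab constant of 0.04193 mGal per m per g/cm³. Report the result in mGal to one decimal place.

43.1

Bouguer slab correction = 0.04193 × 2.43 × 422.6 = 43.1 mGal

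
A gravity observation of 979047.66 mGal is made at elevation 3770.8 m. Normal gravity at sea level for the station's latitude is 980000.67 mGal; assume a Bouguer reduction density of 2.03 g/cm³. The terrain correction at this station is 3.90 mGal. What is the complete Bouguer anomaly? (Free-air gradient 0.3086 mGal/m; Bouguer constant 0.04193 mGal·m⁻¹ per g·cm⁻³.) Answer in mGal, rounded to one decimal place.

-106.4

Free-air correction = 0.3086 × 3770.8 = 1163.67 mGal
Free-air anomaly = 979047.66 − 980000.67 + (1163.67) = 210.66 mGal
Bouguer slab correction = 0.04193 × 2.03 × 3770.8 = 320.96 mGal
Simple Bouguer anomaly = 210.66 − (320.96) = -110.30 mGal
Complete Bouguer anomaly = -110.30 + 3.90 = -106.40 mGal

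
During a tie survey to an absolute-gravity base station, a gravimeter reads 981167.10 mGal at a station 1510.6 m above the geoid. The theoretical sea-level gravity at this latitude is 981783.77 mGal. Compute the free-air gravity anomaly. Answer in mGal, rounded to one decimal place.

-150.5

Free-air correction = 0.3086 × 1510.6 = 466.17 mGal
Free-air anomaly = 981167.10 − 981783.77 + (466.17) = -150.50 mGal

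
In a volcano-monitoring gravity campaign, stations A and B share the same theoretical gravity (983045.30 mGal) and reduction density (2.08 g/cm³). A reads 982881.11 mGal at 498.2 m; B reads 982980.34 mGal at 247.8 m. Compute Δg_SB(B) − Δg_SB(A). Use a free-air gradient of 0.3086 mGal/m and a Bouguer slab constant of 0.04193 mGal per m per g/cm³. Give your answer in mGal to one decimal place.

Δg_SB(A) = 982881.11 − 983045.30 + 0.3086×498.2 − 0.04193×2.08×498.2 = -53.90 mGal
Δg_SB(B) = 982980.34 − 983045.30 + 0.3086×247.8 − 0.04193×2.08×247.8 = -10.10 mGal
Difference = -10.10 − (-53.90) = 43.80 mGal

43.8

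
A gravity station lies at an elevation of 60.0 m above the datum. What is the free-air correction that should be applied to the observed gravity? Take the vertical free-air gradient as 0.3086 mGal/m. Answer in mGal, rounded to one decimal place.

18.5

Free-air correction = 0.3086 × 60.0 = 18.5 mGal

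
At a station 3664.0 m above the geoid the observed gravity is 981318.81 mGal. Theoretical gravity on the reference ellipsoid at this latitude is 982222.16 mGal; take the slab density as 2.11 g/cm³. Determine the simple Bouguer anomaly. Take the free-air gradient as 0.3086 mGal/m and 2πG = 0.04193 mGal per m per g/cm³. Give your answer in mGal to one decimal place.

Free-air correction = 0.3086 × 3664.0 = 1130.71 mGal
Free-air anomaly = 981318.81 − 982222.16 + (1130.71) = 227.36 mGal
Bouguer slab correction = 0.04193 × 2.11 × 3664.0 = 324.16 mGal
Simple Bouguer anomaly = 227.36 − (324.16) = -96.80 mGal

-96.8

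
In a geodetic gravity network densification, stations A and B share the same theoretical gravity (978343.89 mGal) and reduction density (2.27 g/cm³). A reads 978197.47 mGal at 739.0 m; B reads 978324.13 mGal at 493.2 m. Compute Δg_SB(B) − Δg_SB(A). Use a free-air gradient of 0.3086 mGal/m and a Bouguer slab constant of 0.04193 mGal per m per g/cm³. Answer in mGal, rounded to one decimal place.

74.2

Δg_SB(A) = 978197.47 − 978343.89 + 0.3086×739.0 − 0.04193×2.27×739.0 = 11.30 mGal
Δg_SB(B) = 978324.13 − 978343.89 + 0.3086×493.2 − 0.04193×2.27×493.2 = 85.50 mGal
Difference = 85.50 − (11.30) = 74.20 mGal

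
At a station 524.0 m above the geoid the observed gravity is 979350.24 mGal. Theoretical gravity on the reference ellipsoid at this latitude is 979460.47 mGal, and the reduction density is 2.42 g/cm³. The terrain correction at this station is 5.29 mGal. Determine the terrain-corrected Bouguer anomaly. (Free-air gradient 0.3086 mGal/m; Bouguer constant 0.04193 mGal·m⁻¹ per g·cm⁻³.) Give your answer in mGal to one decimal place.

3.6

Free-air correction = 0.3086 × 524.0 = 161.71 mGal
Free-air anomaly = 979350.24 − 979460.47 + (161.71) = 51.48 mGal
Bouguer slab correction = 0.04193 × 2.42 × 524.0 = 53.17 mGal
Simple Bouguer anomaly = 51.48 − (53.17) = -1.69 mGal
Complete Bouguer anomaly = -1.69 + 5.29 = 3.60 mGal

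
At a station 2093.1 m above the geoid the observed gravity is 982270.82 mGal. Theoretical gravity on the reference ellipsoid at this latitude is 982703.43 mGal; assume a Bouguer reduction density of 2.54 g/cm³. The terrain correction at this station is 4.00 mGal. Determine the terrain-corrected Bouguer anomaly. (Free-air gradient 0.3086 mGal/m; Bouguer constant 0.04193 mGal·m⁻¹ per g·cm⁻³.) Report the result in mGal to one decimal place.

Free-air correction = 0.3086 × 2093.1 = 645.93 mGal
Free-air anomaly = 982270.82 − 982703.43 + (645.93) = 213.32 mGal
Bouguer slab correction = 0.04193 × 2.54 × 2093.1 = 222.92 mGal
Simple Bouguer anomaly = 213.32 − (222.92) = -9.60 mGal
Complete Bouguer anomaly = -9.60 + 4.00 = -5.60 mGal

-5.6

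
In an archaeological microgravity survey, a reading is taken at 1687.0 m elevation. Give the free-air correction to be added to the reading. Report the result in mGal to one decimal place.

520.6

Free-air correction = 0.3086 × 1687.0 = 520.6 mGal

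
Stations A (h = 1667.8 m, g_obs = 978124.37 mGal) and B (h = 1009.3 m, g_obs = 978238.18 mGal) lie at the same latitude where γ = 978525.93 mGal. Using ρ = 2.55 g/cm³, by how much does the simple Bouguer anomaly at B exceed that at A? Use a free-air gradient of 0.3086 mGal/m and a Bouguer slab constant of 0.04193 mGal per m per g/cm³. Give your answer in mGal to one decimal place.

Δg_SB(A) = 978124.37 − 978525.93 + 0.3086×1667.8 − 0.04193×2.55×1667.8 = -65.20 mGal
Δg_SB(B) = 978238.18 − 978525.93 + 0.3086×1009.3 − 0.04193×2.55×1009.3 = -84.20 mGal
Difference = -84.20 − (-65.20) = -19.00 mGal

-19.0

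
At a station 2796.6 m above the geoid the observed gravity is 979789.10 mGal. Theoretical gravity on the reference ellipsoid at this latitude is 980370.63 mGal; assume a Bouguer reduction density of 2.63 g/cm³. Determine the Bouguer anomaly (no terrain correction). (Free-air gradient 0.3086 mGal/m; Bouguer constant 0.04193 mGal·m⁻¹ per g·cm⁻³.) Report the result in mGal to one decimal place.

Free-air correction = 0.3086 × 2796.6 = 863.03 mGal
Free-air anomaly = 979789.10 − 980370.63 + (863.03) = 281.50 mGal
Bouguer slab correction = 0.04193 × 2.63 × 2796.6 = 308.40 mGal
Simple Bouguer anomaly = 281.50 − (308.40) = -26.90 mGal

-26.9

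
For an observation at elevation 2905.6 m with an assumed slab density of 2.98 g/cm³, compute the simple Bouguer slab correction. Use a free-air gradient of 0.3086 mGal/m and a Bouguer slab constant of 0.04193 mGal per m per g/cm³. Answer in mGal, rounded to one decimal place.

363.1

Bouguer slab correction = 0.04193 × 2.98 × 2905.6 = 363.1 mGal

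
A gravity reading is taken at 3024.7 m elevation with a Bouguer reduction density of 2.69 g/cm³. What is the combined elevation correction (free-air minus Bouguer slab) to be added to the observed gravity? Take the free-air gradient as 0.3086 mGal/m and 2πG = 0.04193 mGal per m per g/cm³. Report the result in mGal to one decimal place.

592.3

Combined gradient = 0.3086 − 0.04193 × 2.69 = 0.1958083 mGal/m
Combined elevation correction = 0.1958083 × 3024.7 = 592.3 mGal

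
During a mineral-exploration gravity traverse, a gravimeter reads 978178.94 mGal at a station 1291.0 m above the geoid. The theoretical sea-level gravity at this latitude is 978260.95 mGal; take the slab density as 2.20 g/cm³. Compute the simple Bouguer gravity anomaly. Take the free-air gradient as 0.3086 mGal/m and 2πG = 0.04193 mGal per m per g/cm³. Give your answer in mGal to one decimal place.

Free-air correction = 0.3086 × 1291.0 = 398.40 mGal
Free-air anomaly = 978178.94 − 978260.95 + (398.40) = 316.39 mGal
Bouguer slab correction = 0.04193 × 2.20 × 1291.0 = 119.09 mGal
Simple Bouguer anomaly = 316.39 − (119.09) = 197.30 mGal

197.3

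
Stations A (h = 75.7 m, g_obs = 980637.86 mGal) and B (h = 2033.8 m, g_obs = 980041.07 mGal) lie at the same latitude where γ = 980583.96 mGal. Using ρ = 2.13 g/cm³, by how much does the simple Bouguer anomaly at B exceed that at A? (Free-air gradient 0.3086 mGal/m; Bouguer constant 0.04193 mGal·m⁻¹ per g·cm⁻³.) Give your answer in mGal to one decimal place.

-167.4

Δg_SB(A) = 980637.86 − 980583.96 + 0.3086×75.7 − 0.04193×2.13×75.7 = 70.50 mGal
Δg_SB(B) = 980041.07 − 980583.96 + 0.3086×2033.8 − 0.04193×2.13×2033.8 = -96.90 mGal
Difference = -96.90 − (70.50) = -167.40 mGal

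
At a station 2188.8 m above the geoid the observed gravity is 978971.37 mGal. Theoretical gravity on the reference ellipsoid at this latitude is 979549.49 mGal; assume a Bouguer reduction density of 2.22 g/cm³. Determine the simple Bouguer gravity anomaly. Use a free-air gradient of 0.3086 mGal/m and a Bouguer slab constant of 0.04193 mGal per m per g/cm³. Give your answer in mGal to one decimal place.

Free-air correction = 0.3086 × 2188.8 = 675.46 mGal
Free-air anomaly = 978971.37 − 979549.49 + (675.46) = 97.34 mGal
Bouguer slab correction = 0.04193 × 2.22 × 2188.8 = 203.74 mGal
Simple Bouguer anomaly = 97.34 − (203.74) = -106.40 mGal

-106.4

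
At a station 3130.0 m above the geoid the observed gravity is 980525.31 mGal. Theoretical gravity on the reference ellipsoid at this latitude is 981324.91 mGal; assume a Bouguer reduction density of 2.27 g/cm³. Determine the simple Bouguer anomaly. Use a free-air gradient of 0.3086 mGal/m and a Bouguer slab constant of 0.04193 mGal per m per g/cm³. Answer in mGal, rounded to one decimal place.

-131.6

Free-air correction = 0.3086 × 3130.0 = 965.92 mGal
Free-air anomaly = 980525.31 − 981324.91 + (965.92) = 166.32 mGal
Bouguer slab correction = 0.04193 × 2.27 × 3130.0 = 297.92 mGal
Simple Bouguer anomaly = 166.32 − (297.92) = -131.60 mGal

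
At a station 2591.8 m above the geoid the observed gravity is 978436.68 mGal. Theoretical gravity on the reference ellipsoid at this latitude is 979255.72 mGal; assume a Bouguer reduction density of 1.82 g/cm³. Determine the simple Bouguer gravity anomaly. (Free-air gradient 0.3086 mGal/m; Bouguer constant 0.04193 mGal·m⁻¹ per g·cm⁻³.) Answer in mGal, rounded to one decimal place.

-217.0

Free-air correction = 0.3086 × 2591.8 = 799.83 mGal
Free-air anomaly = 978436.68 − 979255.72 + (799.83) = -19.21 mGal
Bouguer slab correction = 0.04193 × 1.82 × 2591.8 = 197.79 mGal
Simple Bouguer anomaly = -19.21 − (197.79) = -217.00 mGal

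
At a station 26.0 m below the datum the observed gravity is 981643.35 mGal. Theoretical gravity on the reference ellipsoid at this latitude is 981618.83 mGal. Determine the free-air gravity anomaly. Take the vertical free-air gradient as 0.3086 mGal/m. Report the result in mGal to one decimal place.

16.5

Free-air correction = 0.3086 × -26.0 = -8.02 mGal
Free-air anomaly = 981643.35 − 981618.83 + (-8.02) = 16.50 mGal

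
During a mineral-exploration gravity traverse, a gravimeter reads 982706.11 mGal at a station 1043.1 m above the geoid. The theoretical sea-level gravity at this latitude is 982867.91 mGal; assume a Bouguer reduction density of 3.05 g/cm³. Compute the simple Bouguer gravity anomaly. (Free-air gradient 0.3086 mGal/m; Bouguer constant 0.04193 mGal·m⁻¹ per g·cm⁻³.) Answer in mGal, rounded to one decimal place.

Free-air correction = 0.3086 × 1043.1 = 321.90 mGal
Free-air anomaly = 982706.11 − 982867.91 + (321.90) = 160.10 mGal
Bouguer slab correction = 0.04193 × 3.05 × 1043.1 = 133.40 mGal
Simple Bouguer anomaly = 160.10 − (133.40) = 26.70 mGal

26.7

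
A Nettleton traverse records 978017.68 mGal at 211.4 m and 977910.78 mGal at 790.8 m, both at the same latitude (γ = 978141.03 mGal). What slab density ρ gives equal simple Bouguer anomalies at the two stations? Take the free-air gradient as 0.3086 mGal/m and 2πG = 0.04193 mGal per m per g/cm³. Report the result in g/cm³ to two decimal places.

Δg_obs = 977910.78 − 978017.68 = -106.90 mGal over Δh = 790.8 − 211.4 = 579.4 m
Equal Bouguer anomalies ⇒ Δg_obs + (0.3086 − 0.04193ρ)·Δh = 0
0.3086 − 0.04193ρ = −Δg_obs/Δh = 0.18450
ρ = (0.3086 − 0.18450) / 0.04193 = 2.96 g/cm³

2.96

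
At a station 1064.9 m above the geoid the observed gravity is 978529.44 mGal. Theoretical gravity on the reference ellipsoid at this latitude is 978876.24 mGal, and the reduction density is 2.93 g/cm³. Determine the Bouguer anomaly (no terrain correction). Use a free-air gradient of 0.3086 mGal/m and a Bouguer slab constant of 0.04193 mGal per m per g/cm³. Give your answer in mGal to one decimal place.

-149.0

Free-air correction = 0.3086 × 1064.9 = 328.63 mGal
Free-air anomaly = 978529.44 − 978876.24 + (328.63) = -18.17 mGal
Bouguer slab correction = 0.04193 × 2.93 × 1064.9 = 130.83 mGal
Simple Bouguer anomaly = -18.17 − (130.83) = -149.00 mGal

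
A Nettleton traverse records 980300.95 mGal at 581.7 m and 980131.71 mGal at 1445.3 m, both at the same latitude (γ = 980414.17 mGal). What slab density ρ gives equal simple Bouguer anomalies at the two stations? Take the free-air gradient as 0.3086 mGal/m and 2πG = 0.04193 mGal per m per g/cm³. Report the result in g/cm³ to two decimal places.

Δg_obs = 980131.71 − 980300.95 = -169.24 mGal over Δh = 1445.3 − 581.7 = 863.6 m
Equal Bouguer anomalies ⇒ Δg_obs + (0.3086 − 0.04193ρ)·Δh = 0
0.3086 − 0.04193ρ = −Δg_obs/Δh = 0.19597
ρ = (0.3086 − 0.19597) / 0.04193 = 2.69 g/cm³

2.69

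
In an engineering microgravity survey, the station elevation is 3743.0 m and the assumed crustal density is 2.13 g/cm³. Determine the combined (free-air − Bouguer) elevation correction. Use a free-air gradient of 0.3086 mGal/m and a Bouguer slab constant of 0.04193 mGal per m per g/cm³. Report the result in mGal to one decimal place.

820.8

Combined gradient = 0.3086 − 0.04193 × 2.13 = 0.2192891 mGal/m
Combined elevation correction = 0.2192891 × 3743.0 = 820.8 mGal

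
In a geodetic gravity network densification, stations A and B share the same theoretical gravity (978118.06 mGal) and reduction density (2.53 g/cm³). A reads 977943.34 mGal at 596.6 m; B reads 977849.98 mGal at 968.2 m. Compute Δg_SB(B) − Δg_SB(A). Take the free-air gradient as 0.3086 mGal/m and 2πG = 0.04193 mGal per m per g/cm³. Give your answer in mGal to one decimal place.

-18.1

Δg_SB(A) = 977943.34 − 978118.06 + 0.3086×596.6 − 0.04193×2.53×596.6 = -53.90 mGal
Δg_SB(B) = 977849.98 − 978118.06 + 0.3086×968.2 − 0.04193×2.53×968.2 = -72.00 mGal
Difference = -72.00 − (-53.90) = -18.10 mGal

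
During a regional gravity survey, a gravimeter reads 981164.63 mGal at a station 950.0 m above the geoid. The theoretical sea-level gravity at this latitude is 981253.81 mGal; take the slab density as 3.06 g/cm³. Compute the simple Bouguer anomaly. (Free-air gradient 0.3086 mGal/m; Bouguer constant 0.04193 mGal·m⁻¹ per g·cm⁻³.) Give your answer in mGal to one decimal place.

Free-air correction = 0.3086 × 950.0 = 293.17 mGal
Free-air anomaly = 981164.63 − 981253.81 + (293.17) = 203.99 mGal
Bouguer slab correction = 0.04193 × 3.06 × 950.0 = 121.89 mGal
Simple Bouguer anomaly = 203.99 − (121.89) = 82.10 mGal

82.1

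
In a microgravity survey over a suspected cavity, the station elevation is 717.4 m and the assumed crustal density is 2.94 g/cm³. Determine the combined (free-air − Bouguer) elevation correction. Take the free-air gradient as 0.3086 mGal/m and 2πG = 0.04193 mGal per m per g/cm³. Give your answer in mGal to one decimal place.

133.0

Combined gradient = 0.3086 − 0.04193 × 2.94 = 0.1853258 mGal/m
Combined elevation correction = 0.1853258 × 717.4 = 133.0 mGal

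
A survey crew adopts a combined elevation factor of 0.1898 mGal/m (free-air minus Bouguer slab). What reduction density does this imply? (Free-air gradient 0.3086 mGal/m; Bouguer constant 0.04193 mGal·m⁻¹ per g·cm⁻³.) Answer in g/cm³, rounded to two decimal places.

2.83

0.1898 = 0.3086 − 0.04193 × ρ
ρ = (0.3086 − 0.1898) / 0.04193 = 2.83 g/cm³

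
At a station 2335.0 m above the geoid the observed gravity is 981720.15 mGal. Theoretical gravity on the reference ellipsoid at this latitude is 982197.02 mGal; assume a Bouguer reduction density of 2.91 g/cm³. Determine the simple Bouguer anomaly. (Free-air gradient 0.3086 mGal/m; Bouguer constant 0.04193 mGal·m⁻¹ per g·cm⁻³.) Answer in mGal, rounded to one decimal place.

Free-air correction = 0.3086 × 2335.0 = 720.58 mGal
Free-air anomaly = 981720.15 − 982197.02 + (720.58) = 243.71 mGal
Bouguer slab correction = 0.04193 × 2.91 × 2335.0 = 284.91 mGal
Simple Bouguer anomaly = 243.71 − (284.91) = -41.20 mGal

-41.2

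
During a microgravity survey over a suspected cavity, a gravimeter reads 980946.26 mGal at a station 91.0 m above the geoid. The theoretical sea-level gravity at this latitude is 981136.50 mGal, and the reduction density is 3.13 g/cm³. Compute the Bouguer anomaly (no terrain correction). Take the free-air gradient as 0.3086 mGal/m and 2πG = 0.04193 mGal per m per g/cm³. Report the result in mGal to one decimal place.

Free-air correction = 0.3086 × 91.0 = 28.08 mGal
Free-air anomaly = 980946.26 − 981136.50 + (28.08) = -162.16 mGal
Bouguer slab correction = 0.04193 × 3.13 × 91.0 = 11.94 mGal
Simple Bouguer anomaly = -162.16 − (11.94) = -174.10 mGal

-174.1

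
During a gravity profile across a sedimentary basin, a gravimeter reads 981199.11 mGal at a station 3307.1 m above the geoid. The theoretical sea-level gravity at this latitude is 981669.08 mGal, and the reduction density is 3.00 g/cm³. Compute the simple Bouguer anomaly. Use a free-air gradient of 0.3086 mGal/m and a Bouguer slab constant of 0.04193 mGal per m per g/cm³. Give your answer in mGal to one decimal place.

134.6

Free-air correction = 0.3086 × 3307.1 = 1020.57 mGal
Free-air anomaly = 981199.11 − 981669.08 + (1020.57) = 550.60 mGal
Bouguer slab correction = 0.04193 × 3.00 × 3307.1 = 416.00 mGal
Simple Bouguer anomaly = 550.60 − (416.00) = 134.60 mGal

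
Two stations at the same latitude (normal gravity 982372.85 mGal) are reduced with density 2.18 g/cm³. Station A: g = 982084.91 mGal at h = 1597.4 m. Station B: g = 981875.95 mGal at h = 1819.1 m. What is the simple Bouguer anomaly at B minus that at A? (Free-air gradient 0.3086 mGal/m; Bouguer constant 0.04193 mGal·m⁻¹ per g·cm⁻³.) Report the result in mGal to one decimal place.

-160.8

Δg_SB(A) = 982084.91 − 982372.85 + 0.3086×1597.4 − 0.04193×2.18×1597.4 = 59.00 mGal
Δg_SB(B) = 981875.95 − 982372.85 + 0.3086×1819.1 − 0.04193×2.18×1819.1 = -101.80 mGal
Difference = -101.80 − (59.00) = -160.80 mGal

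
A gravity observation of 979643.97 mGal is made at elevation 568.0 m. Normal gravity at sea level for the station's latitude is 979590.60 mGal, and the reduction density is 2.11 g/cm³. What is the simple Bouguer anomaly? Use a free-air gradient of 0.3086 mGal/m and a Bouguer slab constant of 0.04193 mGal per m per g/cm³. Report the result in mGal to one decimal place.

178.4

Free-air correction = 0.3086 × 568.0 = 175.28 mGal
Free-air anomaly = 979643.97 − 979590.60 + (175.28) = 228.65 mGal
Bouguer slab correction = 0.04193 × 2.11 × 568.0 = 50.25 mGal
Simple Bouguer anomaly = 228.65 − (50.25) = 178.40 mGal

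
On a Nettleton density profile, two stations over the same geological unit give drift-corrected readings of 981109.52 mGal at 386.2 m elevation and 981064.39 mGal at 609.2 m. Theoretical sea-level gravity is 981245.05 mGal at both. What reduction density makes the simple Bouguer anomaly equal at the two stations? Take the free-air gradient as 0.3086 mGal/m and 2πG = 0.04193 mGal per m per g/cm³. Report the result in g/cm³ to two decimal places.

2.53

Δg_obs = 981064.39 − 981109.52 = -45.13 mGal over Δh = 609.2 − 386.2 = 223.0 m
Equal Bouguer anomalies ⇒ Δg_obs + (0.3086 − 0.04193ρ)·Δh = 0
0.3086 − 0.04193ρ = −Δg_obs/Δh = 0.20238
ρ = (0.3086 − 0.20238) / 0.04193 = 2.53 g/cm³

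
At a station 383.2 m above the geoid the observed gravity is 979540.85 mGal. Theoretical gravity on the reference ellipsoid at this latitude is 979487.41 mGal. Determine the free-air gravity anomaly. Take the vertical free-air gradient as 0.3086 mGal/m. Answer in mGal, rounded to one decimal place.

Free-air correction = 0.3086 × 383.2 = 118.26 mGal
Free-air anomaly = 979540.85 − 979487.41 + (118.26) = 171.70 mGal

171.7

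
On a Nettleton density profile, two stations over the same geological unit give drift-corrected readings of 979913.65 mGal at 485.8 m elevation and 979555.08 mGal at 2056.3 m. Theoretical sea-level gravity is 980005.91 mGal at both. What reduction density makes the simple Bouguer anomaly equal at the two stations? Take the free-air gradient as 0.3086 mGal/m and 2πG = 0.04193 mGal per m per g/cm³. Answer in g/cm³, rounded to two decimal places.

1.91

Δg_obs = 979555.08 − 979913.65 = -358.57 mGal over Δh = 2056.3 − 485.8 = 1570.5 m
Equal Bouguer anomalies ⇒ Δg_obs + (0.3086 − 0.04193ρ)·Δh = 0
0.3086 − 0.04193ρ = −Δg_obs/Δh = 0.22832
ρ = (0.3086 − 0.22832) / 0.04193 = 1.91 g/cm³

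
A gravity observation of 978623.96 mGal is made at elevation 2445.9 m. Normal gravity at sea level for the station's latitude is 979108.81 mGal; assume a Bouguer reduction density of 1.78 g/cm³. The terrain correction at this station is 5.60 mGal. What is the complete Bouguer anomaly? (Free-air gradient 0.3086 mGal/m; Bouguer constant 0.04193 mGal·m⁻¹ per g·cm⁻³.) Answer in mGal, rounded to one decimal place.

Free-air correction = 0.3086 × 2445.9 = 754.80 mGal
Free-air anomaly = 978623.96 − 979108.81 + (754.80) = 269.95 mGal
Bouguer slab correction = 0.04193 × 1.78 × 2445.9 = 182.55 mGal
Simple Bouguer anomaly = 269.95 − (182.55) = 87.40 mGal
Complete Bouguer anomaly = 87.40 + 5.60 = 93.00 mGal

93.0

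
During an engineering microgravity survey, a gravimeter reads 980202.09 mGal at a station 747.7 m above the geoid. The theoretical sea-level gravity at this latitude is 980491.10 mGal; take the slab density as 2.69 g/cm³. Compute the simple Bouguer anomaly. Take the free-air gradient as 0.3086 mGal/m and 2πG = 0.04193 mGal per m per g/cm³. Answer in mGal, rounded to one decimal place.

-142.6

Free-air correction = 0.3086 × 747.7 = 230.74 mGal
Free-air anomaly = 980202.09 − 980491.10 + (230.74) = -58.27 mGal
Bouguer slab correction = 0.04193 × 2.69 × 747.7 = 84.33 mGal
Simple Bouguer anomaly = -58.27 − (84.33) = -142.60 mGal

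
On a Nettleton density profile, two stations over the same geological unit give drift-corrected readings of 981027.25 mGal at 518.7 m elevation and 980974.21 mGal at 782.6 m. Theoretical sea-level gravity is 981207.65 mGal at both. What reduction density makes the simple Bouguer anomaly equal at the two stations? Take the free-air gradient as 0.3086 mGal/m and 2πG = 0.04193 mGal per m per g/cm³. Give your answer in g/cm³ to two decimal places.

2.57

Δg_obs = 980974.21 − 981027.25 = -53.04 mGal over Δh = 782.6 − 518.7 = 263.9 m
Equal Bouguer anomalies ⇒ Δg_obs + (0.3086 − 0.04193ρ)·Δh = 0
0.3086 − 0.04193ρ = −Δg_obs/Δh = 0.20099
ρ = (0.3086 − 0.20099) / 0.04193 = 2.57 g/cm³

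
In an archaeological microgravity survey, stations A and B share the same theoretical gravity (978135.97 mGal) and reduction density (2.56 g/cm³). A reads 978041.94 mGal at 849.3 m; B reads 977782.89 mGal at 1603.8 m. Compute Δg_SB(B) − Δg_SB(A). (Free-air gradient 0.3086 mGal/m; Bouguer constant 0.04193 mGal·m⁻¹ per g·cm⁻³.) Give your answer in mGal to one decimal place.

Δg_SB(A) = 978041.94 − 978135.97 + 0.3086×849.3 − 0.04193×2.56×849.3 = 76.90 mGal
Δg_SB(B) = 977782.89 − 978135.97 + 0.3086×1603.8 − 0.04193×2.56×1603.8 = -30.30 mGal
Difference = -30.30 − (76.90) = -107.20 mGal

-107.2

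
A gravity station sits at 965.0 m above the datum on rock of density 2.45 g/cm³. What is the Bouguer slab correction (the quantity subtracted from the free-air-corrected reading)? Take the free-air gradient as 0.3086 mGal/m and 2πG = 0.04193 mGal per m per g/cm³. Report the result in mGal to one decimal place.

Bouguer slab correction = 0.04193 × 2.45 × 965.0 = 99.1 mGal

99.1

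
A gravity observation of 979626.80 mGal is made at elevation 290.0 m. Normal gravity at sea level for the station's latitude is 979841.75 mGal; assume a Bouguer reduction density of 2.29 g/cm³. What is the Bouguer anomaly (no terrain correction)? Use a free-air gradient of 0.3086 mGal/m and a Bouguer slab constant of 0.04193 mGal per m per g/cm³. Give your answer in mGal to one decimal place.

-153.3

Free-air correction = 0.3086 × 290.0 = 89.49 mGal
Free-air anomaly = 979626.80 − 979841.75 + (89.49) = -125.46 mGal
Bouguer slab correction = 0.04193 × 2.29 × 290.0 = 27.85 mGal
Simple Bouguer anomaly = -125.46 − (27.85) = -153.31 mGal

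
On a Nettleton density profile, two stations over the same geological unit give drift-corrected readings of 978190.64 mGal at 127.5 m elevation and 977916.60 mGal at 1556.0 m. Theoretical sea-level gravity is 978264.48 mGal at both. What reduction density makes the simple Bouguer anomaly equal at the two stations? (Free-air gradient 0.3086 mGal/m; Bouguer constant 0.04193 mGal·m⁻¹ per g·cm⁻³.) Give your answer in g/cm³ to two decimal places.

2.78

Δg_obs = 977916.60 − 978190.64 = -274.04 mGal over Δh = 1556.0 − 127.5 = 1428.5 m
Equal Bouguer anomalies ⇒ Δg_obs + (0.3086 − 0.04193ρ)·Δh = 0
0.3086 − 0.04193ρ = −Δg_obs/Δh = 0.19184
ρ = (0.3086 − 0.19184) / 0.04193 = 2.78 g/cm³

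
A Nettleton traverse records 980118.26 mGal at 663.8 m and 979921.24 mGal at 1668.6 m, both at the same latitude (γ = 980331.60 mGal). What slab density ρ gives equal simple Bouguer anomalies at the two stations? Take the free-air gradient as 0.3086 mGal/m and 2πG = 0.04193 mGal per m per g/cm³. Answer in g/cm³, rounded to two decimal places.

2.68

Δg_obs = 979921.24 − 980118.26 = -197.02 mGal over Δh = 1668.6 − 663.8 = 1004.8 m
Equal Bouguer anomalies ⇒ Δg_obs + (0.3086 − 0.04193ρ)·Δh = 0
0.3086 − 0.04193ρ = −Δg_obs/Δh = 0.19608
ρ = (0.3086 − 0.19608) / 0.04193 = 2.68 g/cm³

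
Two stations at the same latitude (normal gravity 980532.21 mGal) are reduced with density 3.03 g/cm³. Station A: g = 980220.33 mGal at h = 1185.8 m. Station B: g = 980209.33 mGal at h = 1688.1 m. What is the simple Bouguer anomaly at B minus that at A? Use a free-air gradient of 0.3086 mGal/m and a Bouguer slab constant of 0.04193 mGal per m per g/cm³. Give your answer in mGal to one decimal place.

80.2

Δg_SB(A) = 980220.33 − 980532.21 + 0.3086×1185.8 − 0.04193×3.03×1185.8 = -96.60 mGal
Δg_SB(B) = 980209.33 − 980532.21 + 0.3086×1688.1 − 0.04193×3.03×1688.1 = -16.40 mGal
Difference = -16.40 − (-96.60) = 80.20 mGal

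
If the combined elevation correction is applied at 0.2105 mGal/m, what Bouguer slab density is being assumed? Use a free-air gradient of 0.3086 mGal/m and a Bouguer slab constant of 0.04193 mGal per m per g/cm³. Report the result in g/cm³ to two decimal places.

0.2105 = 0.3086 − 0.04193 × ρ
ρ = (0.3086 − 0.2105) / 0.04193 = 2.34 g/cm³

2.34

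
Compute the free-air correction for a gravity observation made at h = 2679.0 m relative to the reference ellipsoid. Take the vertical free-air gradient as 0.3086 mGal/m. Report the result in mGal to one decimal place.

Free-air correction = 0.3086 × 2679.0 = 826.7 mGal

826.7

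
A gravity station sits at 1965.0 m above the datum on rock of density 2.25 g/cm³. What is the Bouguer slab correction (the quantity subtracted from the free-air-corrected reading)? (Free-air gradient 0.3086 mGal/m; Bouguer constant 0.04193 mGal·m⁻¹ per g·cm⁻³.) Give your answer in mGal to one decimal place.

185.4

Bouguer slab correction = 0.04193 × 2.25 × 1965.0 = 185.4 mGal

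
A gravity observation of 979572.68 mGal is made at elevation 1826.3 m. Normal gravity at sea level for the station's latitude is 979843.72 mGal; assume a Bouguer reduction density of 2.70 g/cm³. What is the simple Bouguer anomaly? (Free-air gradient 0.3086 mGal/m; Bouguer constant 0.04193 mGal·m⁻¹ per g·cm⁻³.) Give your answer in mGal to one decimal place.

85.8

Free-air correction = 0.3086 × 1826.3 = 563.60 mGal
Free-air anomaly = 979572.68 − 979843.72 + (563.60) = 292.56 mGal
Bouguer slab correction = 0.04193 × 2.70 × 1826.3 = 206.76 mGal
Simple Bouguer anomaly = 292.56 − (206.76) = 85.80 mGal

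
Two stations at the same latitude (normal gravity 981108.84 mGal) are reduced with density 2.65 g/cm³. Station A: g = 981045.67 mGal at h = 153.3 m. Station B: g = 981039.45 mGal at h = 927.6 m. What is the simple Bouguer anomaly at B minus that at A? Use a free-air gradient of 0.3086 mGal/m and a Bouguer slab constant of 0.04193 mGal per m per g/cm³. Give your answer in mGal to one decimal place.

146.7

Δg_SB(A) = 981045.67 − 981108.84 + 0.3086×153.3 − 0.04193×2.65×153.3 = -32.90 mGal
Δg_SB(B) = 981039.45 − 981108.84 + 0.3086×927.6 − 0.04193×2.65×927.6 = 113.80 mGal
Difference = 113.80 − (-32.90) = 146.70 mGal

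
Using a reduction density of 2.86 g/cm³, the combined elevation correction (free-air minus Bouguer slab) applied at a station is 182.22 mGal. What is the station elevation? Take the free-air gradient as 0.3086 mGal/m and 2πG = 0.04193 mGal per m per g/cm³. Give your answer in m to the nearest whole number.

Combined gradient = 0.3086 − 0.04193 × 2.86 = 0.1886802 mGal/m
h = 182.22 / 0.1886802 = 965.76 m

966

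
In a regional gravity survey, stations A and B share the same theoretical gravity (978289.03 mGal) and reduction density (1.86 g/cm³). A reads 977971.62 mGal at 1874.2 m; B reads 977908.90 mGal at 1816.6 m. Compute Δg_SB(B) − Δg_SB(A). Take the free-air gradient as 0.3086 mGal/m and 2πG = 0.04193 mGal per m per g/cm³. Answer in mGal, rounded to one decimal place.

-76.0

Δg_SB(A) = 977971.62 − 978289.03 + 0.3086×1874.2 − 0.04193×1.86×1874.2 = 114.80 mGal
Δg_SB(B) = 977908.90 − 978289.03 + 0.3086×1816.6 − 0.04193×1.86×1816.6 = 38.80 mGal
Difference = 38.80 − (114.80) = -76.00 mGal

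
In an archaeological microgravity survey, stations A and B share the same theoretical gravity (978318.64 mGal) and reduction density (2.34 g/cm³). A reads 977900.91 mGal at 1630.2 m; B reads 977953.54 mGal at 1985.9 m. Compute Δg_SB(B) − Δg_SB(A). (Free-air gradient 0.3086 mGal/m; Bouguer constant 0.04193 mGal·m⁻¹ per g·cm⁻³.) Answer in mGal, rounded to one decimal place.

Δg_SB(A) = 977900.91 − 978318.64 + 0.3086×1630.2 − 0.04193×2.34×1630.2 = -74.60 mGal
Δg_SB(B) = 977953.54 − 978318.64 + 0.3086×1985.9 − 0.04193×2.34×1985.9 = 52.90 mGal
Difference = 52.90 − (-74.60) = 127.50 mGal

127.5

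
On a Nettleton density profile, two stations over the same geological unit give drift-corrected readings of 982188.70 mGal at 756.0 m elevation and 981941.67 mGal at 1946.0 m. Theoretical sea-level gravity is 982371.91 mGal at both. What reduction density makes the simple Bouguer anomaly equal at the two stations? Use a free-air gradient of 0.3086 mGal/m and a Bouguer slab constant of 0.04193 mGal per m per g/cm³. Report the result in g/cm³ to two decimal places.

Δg_obs = 981941.67 − 982188.70 = -247.03 mGal over Δh = 1946.0 − 756.0 = 1190.0 m
Equal Bouguer anomalies ⇒ Δg_obs + (0.3086 − 0.04193ρ)·Δh = 0
0.3086 − 0.04193ρ = −Δg_obs/Δh = 0.20759
ρ = (0.3086 − 0.20759) / 0.04193 = 2.41 g/cm³

2.41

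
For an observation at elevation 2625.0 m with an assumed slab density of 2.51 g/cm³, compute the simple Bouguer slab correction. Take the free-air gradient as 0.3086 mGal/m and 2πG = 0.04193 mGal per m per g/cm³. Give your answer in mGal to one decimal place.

276.3

Bouguer slab correction = 0.04193 × 2.51 × 2625.0 = 276.3 mGal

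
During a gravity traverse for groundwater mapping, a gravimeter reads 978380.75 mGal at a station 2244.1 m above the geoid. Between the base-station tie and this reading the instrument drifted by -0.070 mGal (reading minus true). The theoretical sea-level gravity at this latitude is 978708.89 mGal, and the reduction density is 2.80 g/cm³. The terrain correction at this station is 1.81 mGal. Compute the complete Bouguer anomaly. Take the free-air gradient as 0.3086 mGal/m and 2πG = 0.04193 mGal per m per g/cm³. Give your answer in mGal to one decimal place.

Drift-corrected reading = 978380.75 − (-0.070) = 978380.820 mGal
Free-air correction = 0.3086 × 2244.1 = 692.53 mGal
Free-air anomaly = 978380.820 − 978708.89 + (692.53) = 364.460 mGal
Bouguer slab correction = 0.04193 × 2.80 × 2244.1 = 263.47 mGal
Simple Bouguer anomaly = 364.460 − (263.47) = 100.990 mGal
Complete Bouguer anomaly = 100.990 + 1.81 = 102.800 mGal

102.8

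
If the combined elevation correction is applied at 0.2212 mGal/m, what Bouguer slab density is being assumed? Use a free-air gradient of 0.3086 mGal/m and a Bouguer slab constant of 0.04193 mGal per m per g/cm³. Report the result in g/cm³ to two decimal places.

2.08

0.2212 = 0.3086 − 0.04193 × ρ
ρ = (0.3086 − 0.2212) / 0.04193 = 2.08 g/cm³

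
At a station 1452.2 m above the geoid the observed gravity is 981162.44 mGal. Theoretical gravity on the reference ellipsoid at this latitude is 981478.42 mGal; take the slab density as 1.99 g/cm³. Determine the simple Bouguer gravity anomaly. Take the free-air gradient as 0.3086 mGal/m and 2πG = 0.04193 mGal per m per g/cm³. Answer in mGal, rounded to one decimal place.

11.0

Free-air correction = 0.3086 × 1452.2 = 448.15 mGal
Free-air anomaly = 981162.44 − 981478.42 + (448.15) = 132.17 mGal
Bouguer slab correction = 0.04193 × 1.99 × 1452.2 = 121.17 mGal
Simple Bouguer anomaly = 132.17 − (121.17) = 11.00 mGal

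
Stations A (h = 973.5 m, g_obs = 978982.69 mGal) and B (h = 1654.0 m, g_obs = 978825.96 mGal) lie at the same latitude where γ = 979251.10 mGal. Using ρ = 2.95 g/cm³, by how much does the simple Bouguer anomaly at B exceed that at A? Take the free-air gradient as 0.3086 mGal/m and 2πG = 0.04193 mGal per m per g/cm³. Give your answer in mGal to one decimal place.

-30.9

Δg_SB(A) = 978982.69 − 979251.10 + 0.3086×973.5 − 0.04193×2.95×973.5 = -88.40 mGal
Δg_SB(B) = 978825.96 − 979251.10 + 0.3086×1654.0 − 0.04193×2.95×1654.0 = -119.30 mGal
Difference = -119.30 − (-88.40) = -30.90 mGal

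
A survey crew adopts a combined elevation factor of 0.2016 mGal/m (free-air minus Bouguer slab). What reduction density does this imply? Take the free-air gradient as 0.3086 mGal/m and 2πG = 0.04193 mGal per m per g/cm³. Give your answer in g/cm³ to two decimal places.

0.2016 = 0.3086 − 0.04193 × ρ
ρ = (0.3086 − 0.2016) / 0.04193 = 2.55 g/cm³

2.55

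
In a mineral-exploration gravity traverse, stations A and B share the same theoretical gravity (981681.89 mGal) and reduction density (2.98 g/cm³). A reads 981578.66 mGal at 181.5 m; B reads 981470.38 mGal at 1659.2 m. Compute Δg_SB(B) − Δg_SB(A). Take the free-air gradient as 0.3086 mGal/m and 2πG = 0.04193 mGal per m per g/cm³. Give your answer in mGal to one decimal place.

Δg_SB(A) = 981578.66 − 981681.89 + 0.3086×181.5 − 0.04193×2.98×181.5 = -69.90 mGal
Δg_SB(B) = 981470.38 − 981681.89 + 0.3086×1659.2 − 0.04193×2.98×1659.2 = 93.20 mGal
Difference = 93.20 − (-69.90) = 163.10 mGal

163.1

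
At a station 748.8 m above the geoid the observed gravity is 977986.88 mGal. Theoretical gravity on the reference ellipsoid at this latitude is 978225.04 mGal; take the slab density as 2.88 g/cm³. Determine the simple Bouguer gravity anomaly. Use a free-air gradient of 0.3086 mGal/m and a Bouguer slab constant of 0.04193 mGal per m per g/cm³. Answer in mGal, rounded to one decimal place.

Free-air correction = 0.3086 × 748.8 = 231.08 mGal
Free-air anomaly = 977986.88 − 978225.04 + (231.08) = -7.08 mGal
Bouguer slab correction = 0.04193 × 2.88 × 748.8 = 90.42 mGal
Simple Bouguer anomaly = -7.08 − (90.42) = -97.50 mGal

-97.5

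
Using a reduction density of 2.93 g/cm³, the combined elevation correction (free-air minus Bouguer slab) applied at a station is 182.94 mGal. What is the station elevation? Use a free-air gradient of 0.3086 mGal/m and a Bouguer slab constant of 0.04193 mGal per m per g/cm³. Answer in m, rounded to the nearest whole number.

Combined gradient = 0.3086 − 0.04193 × 2.93 = 0.1857451 mGal/m
h = 182.94 / 0.1857451 = 984.90 m

985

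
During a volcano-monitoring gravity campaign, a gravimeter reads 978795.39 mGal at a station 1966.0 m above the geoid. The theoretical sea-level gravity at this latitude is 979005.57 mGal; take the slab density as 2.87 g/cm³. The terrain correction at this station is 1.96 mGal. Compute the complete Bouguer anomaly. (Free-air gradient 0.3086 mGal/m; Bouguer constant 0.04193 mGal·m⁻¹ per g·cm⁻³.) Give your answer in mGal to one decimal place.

161.9

Free-air correction = 0.3086 × 1966.0 = 606.71 mGal
Free-air anomaly = 978795.39 − 979005.57 + (606.71) = 396.53 mGal
Bouguer slab correction = 0.04193 × 2.87 × 1966.0 = 236.59 mGal
Simple Bouguer anomaly = 396.53 − (236.59) = 159.94 mGal
Complete Bouguer anomaly = 159.94 + 1.96 = 161.90 mGal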